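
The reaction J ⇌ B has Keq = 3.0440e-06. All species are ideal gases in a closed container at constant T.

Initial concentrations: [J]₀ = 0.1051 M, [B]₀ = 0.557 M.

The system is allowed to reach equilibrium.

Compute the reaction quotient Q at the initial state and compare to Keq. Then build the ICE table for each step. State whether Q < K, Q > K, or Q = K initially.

Q₀ = 5.3; Q > K (proceeds reverse)

Q₀ = 5.3 vs Keq = 3.0440e-06 ⇒ Q>K, reverse
Step 1:
                   J          B
  Initial     0.1051      0.557
  Change       0.557     -0.557
  Equil       0.6621 2.0154e-06
  solve Keq expr → x = -0.557; check Q = 3.0440e-06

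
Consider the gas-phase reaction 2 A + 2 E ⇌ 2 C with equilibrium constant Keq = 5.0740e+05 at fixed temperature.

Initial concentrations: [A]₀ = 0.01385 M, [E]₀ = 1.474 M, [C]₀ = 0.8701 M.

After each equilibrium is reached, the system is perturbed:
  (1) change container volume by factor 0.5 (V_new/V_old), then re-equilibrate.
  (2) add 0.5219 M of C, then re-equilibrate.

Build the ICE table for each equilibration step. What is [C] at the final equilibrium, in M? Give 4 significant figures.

Q₀ = 1817 vs Keq = 5.0740e+05 ⇒ Q<K, forward
Step 1:
                   A          E          C
  init       0.01385      1.474     0.8701
  Δ           -0.013     -0.013      0.013
  eq      8.4857e-04      1.461     0.8831
  solve Keq expr → x = 0.006501; check Q = 5.0740e+05
Then change container volume by factor 0.5 (V_new/V_old).
Step 2:
                   A          E          C
  init      0.001697      2.922      1.766
  Δ       -8.4791e-04 -8.4791e-04 8.4791e-04
  eq      8.4922e-04      2.921      1.767
  solve Keq expr → x = 4.2396e-04; check Q = 5.0740e+05
Then add 0.5219 M of C.
Step 3:
                   A          E          C
  init    8.4922e-04      2.921      2.289
  Δ       2.5060e-04 2.5060e-04 -2.5060e-04
  eq          0.0011      2.921      2.289
  solve Keq expr → x = -1.2530e-04; check Q = 5.0740e+05

[C]_eq = 2.289 M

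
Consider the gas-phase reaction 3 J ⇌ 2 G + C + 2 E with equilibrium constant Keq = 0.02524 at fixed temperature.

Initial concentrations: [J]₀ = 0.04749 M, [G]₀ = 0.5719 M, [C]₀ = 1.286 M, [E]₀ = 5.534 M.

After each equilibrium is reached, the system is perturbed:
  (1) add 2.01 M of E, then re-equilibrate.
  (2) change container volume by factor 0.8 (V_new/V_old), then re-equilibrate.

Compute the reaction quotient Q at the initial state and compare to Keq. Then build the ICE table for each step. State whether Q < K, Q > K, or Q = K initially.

Q₀ = 1.2027e+05 vs Keq = 0.02524 ⇒ Q>K, reverse
Step 1:
                  J         G         C         E
  init      0.04749    0.5719     1.286     5.534
  Δ          0.8195   -0.5463   -0.2732   -0.5463
  eq          0.867   0.02555     1.013     4.988
  solve Keq expr → x = -0.2732; check Q = 0.02524
Then add 2.01 M of E.
Step 2:
                  J         G         C         E
  init        0.867   0.02555     1.013     6.998
  Δ         0.01044 -0.006959  -0.00348 -0.006959
  eq         0.8775   0.01859     1.009     6.991
  solve Keq expr → x = -0.00348; check Q = 0.02524
Then change container volume by factor 0.8 (V_new/V_old).
Step 3:
                  J         G         C         E
  init        1.097   0.02324     1.262     8.738
  Δ        0.006678 -0.004452 -0.002226 -0.004452
  eq          1.103   0.01879     1.259     8.734
  solve Keq expr → x = -0.002226; check Q = 0.02524

Q₀ = 1.2027e+05; Q > K (proceeds reverse)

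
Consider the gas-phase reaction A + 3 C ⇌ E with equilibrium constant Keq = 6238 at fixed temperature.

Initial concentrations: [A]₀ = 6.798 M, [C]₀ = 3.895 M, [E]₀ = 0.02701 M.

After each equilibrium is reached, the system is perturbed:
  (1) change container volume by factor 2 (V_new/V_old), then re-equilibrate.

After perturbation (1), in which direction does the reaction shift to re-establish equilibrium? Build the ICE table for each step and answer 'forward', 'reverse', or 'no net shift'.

Direction: reverse

Q₀ = 6.7239e-05 vs Keq = 6238 ⇒ Q<K, forward
Step 1:
                   A          C          E
  Initial      6.798      3.895    0.02701
  Change      -1.287     -3.861      1.287
  Equil        5.511    0.03369      1.314
  solve Keq expr → x = 1.287; check Q = 6238
Then change container volume by factor 2 (V_new/V_old).
Step 2:
                   A          C          E
  Initial      2.755    0.01684     0.6571
  Change    0.005575    0.01673  -0.005575
  Equil        2.761    0.03357     0.6515
  solve Keq expr → x = -0.005575; check Q = 6238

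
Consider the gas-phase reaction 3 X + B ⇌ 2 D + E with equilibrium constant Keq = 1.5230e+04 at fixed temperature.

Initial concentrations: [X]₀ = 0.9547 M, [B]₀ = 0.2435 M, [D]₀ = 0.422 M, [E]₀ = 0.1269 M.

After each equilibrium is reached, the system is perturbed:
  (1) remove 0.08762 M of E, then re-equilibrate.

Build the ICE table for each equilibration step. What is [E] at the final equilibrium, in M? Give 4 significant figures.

[E]_eq = 0.2815 M

Q₀ = 0.1067 vs Keq = 1.5230e+04 ⇒ Q<K, forward
Step 1:
                   X          B          D          E
  init        0.9547     0.2435      0.422     0.1269
  Δ          -0.7255    -0.2418     0.4837     0.2418
  eq          0.2292   0.001651     0.9057     0.3687
  solve Keq expr → x = 0.2418; check Q = 1.5230e+04
Then remove 0.08762 M of E.
Step 2:
                   X          B          D          E
  init        0.2292   0.001651     0.9057     0.2811
  Δ         -0.00111 -3.6996e-04 7.3992e-04 3.6996e-04
  eq           0.228   0.001281     0.9064     0.2815
  solve Keq expr → x = 3.6996e-04; check Q = 1.5230e+04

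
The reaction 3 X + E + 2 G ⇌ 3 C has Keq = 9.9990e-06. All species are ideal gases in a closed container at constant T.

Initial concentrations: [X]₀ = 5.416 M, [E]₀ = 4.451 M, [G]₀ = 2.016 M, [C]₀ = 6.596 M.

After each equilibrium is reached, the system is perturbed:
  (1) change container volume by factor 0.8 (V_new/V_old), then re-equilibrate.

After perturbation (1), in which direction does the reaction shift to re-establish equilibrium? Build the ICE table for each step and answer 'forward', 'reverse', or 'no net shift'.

Direction: forward

Q₀ = 0.09985 vs Keq = 9.9990e-06 ⇒ Q>K, reverse
Step 1:
                   X          E          G          C
  init         5.416      4.451      2.016      6.596
  Δ            5.272      1.757      3.515     -5.272
  eq           10.69      6.208      5.531      1.324
  solve Keq expr → x = -1.757; check Q = 9.9990e-06
Then change container volume by factor 0.8 (V_new/V_old).
Step 2:
                   X          E          G          C
  init         13.36      7.761      6.914      1.655
  Δ          -0.3148    -0.1049    -0.2099     0.3148
  eq           13.05      7.656      6.704      1.969
  solve Keq expr → x = 0.1049; check Q = 9.9990e-06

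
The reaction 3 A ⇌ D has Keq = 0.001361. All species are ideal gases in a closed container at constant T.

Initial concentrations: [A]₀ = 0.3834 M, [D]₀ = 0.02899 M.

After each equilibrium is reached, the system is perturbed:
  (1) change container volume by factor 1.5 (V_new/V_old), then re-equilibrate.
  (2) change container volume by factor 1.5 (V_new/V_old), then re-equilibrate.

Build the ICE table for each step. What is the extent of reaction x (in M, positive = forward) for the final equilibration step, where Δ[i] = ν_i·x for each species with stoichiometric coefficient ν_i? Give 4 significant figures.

x = -1.5516e-05 M

Q₀ = 0.5144 vs Keq = 0.001361 ⇒ Q>K, reverse
Step 1:
                   A          D
  I           0.3834    0.02899
  C          0.08655   -0.02885
  E           0.4699 1.4125e-04
  solve Keq expr → x = -0.02885; check Q = 0.001361
Then change container volume by factor 1.5 (V_new/V_old).
Step 2:
                   A          D
  I           0.3133 9.4170e-05
  C       1.5676e-04 -5.2254e-05
  E           0.3135 4.1916e-05
  solve Keq expr → x = -5.2254e-05; check Q = 0.001361
Then change container volume by factor 1.5 (V_new/V_old).
Step 3:
                   A          D
  I            0.209 2.7944e-05
  C       4.6549e-05 -1.5516e-05
  E            0.209 1.2428e-05
  solve Keq expr → x = -1.5516e-05; check Q = 0.001361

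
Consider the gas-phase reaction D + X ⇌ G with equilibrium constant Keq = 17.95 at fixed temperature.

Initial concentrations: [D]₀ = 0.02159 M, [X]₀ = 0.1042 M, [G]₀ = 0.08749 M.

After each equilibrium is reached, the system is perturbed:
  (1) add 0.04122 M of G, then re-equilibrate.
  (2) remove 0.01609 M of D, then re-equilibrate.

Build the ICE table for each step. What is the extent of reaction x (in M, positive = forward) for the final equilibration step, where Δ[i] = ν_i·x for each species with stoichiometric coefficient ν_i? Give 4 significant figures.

Q₀ = 38.89 vs Keq = 17.95 ⇒ Q>K, reverse
Step 1:
                  D         X         G
  I         0.02159    0.1042   0.08749
  C         0.01346   0.01346  -0.01346
  E         0.03505    0.1177   0.07403
  solve Keq expr → x = -0.01346; check Q = 17.95
Then add 0.04122 M of G.
Step 2:
                  D         X         G
  I         0.03505    0.1177    0.1152
  C         0.01049   0.01049  -0.01049
  E         0.04554    0.1282    0.1048
  solve Keq expr → x = -0.01049; check Q = 17.95
Then remove 0.01609 M of D.
Step 3:
                  D         X         G
  I         0.02945    0.1282    0.1048
  C        0.009264  0.009264 -0.009264
  E         0.03872    0.1374   0.09549
  solve Keq expr → x = -0.009264; check Q = 17.95

x = -0.009264 M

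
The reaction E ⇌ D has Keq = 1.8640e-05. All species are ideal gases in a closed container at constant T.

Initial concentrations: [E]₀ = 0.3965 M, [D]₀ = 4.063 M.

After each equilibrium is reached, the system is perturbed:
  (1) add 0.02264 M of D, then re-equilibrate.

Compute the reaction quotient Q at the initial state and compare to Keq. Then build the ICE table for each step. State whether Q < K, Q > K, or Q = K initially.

Q₀ = 10.25; Q > K (proceeds reverse)

Q₀ = 10.25 vs Keq = 1.8640e-05 ⇒ Q>K, reverse
Step 1:
                   E          D
  I           0.3965      4.063
  C            4.063     -4.063
  E            4.459 8.3124e-05
  solve Keq expr → x = -4.063; check Q = 1.8640e-05
Then add 0.02264 M of D.
Step 2:
                   E          D
  I            4.459    0.02272
  C          0.02264   -0.02264
  E            4.482 8.3546e-05
  solve Keq expr → x = -0.02264; check Q = 1.8640e-05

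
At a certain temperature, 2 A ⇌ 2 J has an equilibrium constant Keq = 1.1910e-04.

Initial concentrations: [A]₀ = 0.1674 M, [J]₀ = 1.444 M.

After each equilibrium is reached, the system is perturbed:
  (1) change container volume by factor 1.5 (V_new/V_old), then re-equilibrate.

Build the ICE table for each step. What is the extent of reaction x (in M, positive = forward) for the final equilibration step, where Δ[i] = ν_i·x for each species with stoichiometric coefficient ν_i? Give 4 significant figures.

Q₀ = 74.41 vs Keq = 1.1910e-04 ⇒ Q>K, reverse
Step 1:
                  A         J
  I          0.1674     1.444
  C           1.427    -1.427
  E           1.594    0.0174
  solve Keq expr → x = -0.7133; check Q = 1.1910e-04
Then change container volume by factor 1.5 (V_new/V_old).
Step 2:
                  A         J
  I           1.063    0.0116
  C               0         0
  E           1.063    0.0116
  solve Keq expr → x = 0; check Q = 1.1910e-04

x = 0 M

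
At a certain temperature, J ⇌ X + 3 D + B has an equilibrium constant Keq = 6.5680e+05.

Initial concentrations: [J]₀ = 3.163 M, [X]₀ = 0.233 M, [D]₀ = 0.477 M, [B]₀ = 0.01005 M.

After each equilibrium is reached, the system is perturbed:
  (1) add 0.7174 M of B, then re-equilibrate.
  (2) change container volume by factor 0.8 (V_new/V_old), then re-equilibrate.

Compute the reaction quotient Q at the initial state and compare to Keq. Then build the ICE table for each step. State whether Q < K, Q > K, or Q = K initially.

Q₀ = 8.0349e-05 vs Keq = 6.5680e+05 ⇒ Q<K, forward
Step 1:
                   J          X          D          B
  I            3.163      0.233      0.477    0.01005
  C           -3.147      3.147      9.441      3.147
  E          0.01585       3.38      9.918      3.157
  solve Keq expr → x = 3.147; check Q = 6.5680e+05
Then add 0.7174 M of B.
Step 2:
                   J          X          D          B
  I          0.01585       3.38      9.918      3.875
  C         0.003503  -0.003503   -0.01051  -0.003503
  E          0.01936      3.377      9.908      3.871
  solve Keq expr → x = -0.003503; check Q = 6.5680e+05
Then change container volume by factor 0.8 (V_new/V_old).
Step 3:
                   J          X          D          B
  I           0.0242      4.221      12.38      4.839
  C          0.03265   -0.03265   -0.09796   -0.03265
  E          0.05685      4.188      12.29      4.806
  solve Keq expr → x = -0.03265; check Q = 6.5680e+05

Q₀ = 8.0349e-05; Q < K (proceeds forward)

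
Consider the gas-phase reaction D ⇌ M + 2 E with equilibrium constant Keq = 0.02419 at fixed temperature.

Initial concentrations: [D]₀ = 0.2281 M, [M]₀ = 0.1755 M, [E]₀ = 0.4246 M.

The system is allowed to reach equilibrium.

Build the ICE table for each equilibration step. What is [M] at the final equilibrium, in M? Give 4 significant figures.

Q₀ = 0.1387 vs Keq = 0.02419 ⇒ Q>K, reverse
Step 1:
                  D         M         E
  init       0.2281    0.1755    0.4246
  Δ         0.07618  -0.07618   -0.1524
  eq         0.3043   0.09932    0.2722
  solve Keq expr → x = -0.07618; check Q = 0.02419

[M]_eq = 0.09932 M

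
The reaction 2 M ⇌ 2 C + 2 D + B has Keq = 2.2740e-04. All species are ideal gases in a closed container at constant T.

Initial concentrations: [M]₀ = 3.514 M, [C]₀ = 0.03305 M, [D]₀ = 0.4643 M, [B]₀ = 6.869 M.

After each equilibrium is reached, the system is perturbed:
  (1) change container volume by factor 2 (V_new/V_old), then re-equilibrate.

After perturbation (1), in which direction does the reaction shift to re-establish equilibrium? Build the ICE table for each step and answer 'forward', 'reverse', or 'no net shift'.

Q₀ = 1.3099e-04 vs Keq = 2.2740e-04 ⇒ Q<K, forward
Step 1:
                  M         C         D         B
  Initial     3.514   0.03305    0.4643     6.869
  Change  -0.009494  0.009494  0.009494  0.004747
  Equil       3.505   0.04254    0.4738     6.874
  solve Keq expr → x = 0.004747; check Q = 2.2740e-04
Then change container volume by factor 2 (V_new/V_old).
Step 2:
                  M         C         D         B
  Initial     1.752   0.02127    0.2369     3.437
  Change    -0.0309    0.0309    0.0309   0.01545
  Equil       1.721   0.05217    0.2678     3.452
  solve Keq expr → x = 0.01545; check Q = 2.2740e-04

Direction: forward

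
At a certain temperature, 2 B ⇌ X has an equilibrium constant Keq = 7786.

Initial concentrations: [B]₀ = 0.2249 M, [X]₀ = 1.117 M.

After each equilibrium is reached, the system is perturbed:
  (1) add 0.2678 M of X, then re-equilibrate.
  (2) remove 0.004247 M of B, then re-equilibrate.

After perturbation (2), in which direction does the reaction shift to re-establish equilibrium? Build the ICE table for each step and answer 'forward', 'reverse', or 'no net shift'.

Q₀ = 22.08 vs Keq = 7786 ⇒ Q<K, forward
Step 1:
                    B           X
  init         0.2249       1.117
  Δ           -0.2124      0.1062
  eq          0.01253       1.223
  solve Keq expr → x = 0.1062; check Q = 7786
Then add 0.2678 M of X.
Step 2:
                    B           X
  init        0.01253       1.491
  Δ          0.001301 -6.5060e-04
  eq          0.01384        1.49
  solve Keq expr → x = -6.5060e-04; check Q = 7786
Then remove 0.004247 M of B.
Step 3:
                    B           X
  init       0.009588        1.49
  Δ          0.004237   -0.002119
  eq          0.01383       1.488
  solve Keq expr → x = -0.002119; check Q = 7786

Direction: reverse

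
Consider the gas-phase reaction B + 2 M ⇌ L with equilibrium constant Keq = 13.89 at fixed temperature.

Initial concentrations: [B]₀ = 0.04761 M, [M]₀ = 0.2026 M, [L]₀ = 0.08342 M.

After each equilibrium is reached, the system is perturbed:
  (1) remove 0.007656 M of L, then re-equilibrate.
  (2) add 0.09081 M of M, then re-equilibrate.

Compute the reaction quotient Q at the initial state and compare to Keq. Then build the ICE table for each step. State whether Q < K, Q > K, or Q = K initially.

Q₀ = 42.69 vs Keq = 13.89 ⇒ Q>K, reverse
Step 1:
                  B         M         L
  Initial   0.04761    0.2026   0.08342
  Change    0.02293   0.04586  -0.02293
  Equil     0.07054    0.2485   0.06049
  solve Keq expr → x = -0.02293; check Q = 13.89
Then remove 0.007656 M of L.
Step 2:
                  B         M         L
  Initial   0.07054    0.2485   0.05283
  Change  -0.002751 -0.005502  0.002751
  Equil     0.06779     0.243   0.05558
  solve Keq expr → x = 0.002751; check Q = 13.89
Then add 0.09081 M of M.
Step 3:
                  B         M         L
  Initial   0.06779    0.3338   0.05558
  Change   -0.01408  -0.02817   0.01408
  Equil     0.05371    0.3056   0.06967
  solve Keq expr → x = 0.01408; check Q = 13.89

Q₀ = 42.69; Q > K (proceeds reverse)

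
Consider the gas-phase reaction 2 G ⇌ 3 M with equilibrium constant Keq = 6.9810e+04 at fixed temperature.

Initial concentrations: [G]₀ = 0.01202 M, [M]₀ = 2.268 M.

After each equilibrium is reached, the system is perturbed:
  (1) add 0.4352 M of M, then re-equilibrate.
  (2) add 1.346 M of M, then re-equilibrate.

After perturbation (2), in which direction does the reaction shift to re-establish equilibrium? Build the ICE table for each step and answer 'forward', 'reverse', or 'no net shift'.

Direction: reverse

Q₀ = 8.0746e+04 vs Keq = 6.9810e+04 ⇒ Q>K, reverse
Step 1:
                  G         M
  I         0.01202     2.268
  C       8.9575e-04 -0.001344
  E         0.01292     2.267
  solve Keq expr → x = -4.4788e-04; check Q = 6.9810e+04
Then add 0.4352 M of M.
Step 2:
                  G         M
  I         0.01292     2.702
  C        0.003839 -0.005759
  E         0.01676     2.696
  solve Keq expr → x = -0.00192; check Q = 6.9810e+04
Then add 1.346 M of M.
Step 3:
                  G         M
  I         0.01676     4.042
  C         0.01377  -0.02065
  E         0.03052     4.021
  solve Keq expr → x = -0.006884; check Q = 6.9810e+04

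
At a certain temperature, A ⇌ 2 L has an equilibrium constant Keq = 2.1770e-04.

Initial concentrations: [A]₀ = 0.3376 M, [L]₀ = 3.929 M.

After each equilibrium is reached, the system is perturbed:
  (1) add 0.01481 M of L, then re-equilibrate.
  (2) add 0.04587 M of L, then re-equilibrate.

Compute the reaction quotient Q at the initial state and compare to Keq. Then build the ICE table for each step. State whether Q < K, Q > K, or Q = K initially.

Q₀ = 45.73 vs Keq = 2.1770e-04 ⇒ Q>K, reverse
Step 1:
                    A           L
  I            0.3376       3.929
  C             1.953      -3.907
  E             2.291     0.02233
  solve Keq expr → x = -1.953; check Q = 2.1770e-04
Then add 0.01481 M of L.
Step 2:
                    A           L
  I             2.291     0.03714
  C          0.007387    -0.01477
  E             2.298     0.02237
  solve Keq expr → x = -0.007387; check Q = 2.1770e-04
Then add 0.04587 M of L.
Step 3:
                    A           L
  I             2.298     0.06824
  C           0.02288    -0.04576
  E             2.321     0.02248
  solve Keq expr → x = -0.02288; check Q = 2.1770e-04

Q₀ = 45.73; Q > K (proceeds reverse)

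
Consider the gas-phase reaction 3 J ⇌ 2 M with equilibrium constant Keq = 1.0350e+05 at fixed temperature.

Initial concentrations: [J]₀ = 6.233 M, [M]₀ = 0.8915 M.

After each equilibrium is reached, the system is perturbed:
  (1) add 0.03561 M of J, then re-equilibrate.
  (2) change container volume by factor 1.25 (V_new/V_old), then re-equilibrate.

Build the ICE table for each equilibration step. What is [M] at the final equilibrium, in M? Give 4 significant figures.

[M]_eq = 4.021 M

Q₀ = 0.003282 vs Keq = 1.0350e+05 ⇒ Q<K, forward
Step 1:
                  J         M
  Initial     6.233    0.8915
  Change     -6.171     4.114
  Equil     0.06232     5.005
  solve Keq expr → x = 2.057; check Q = 1.0350e+05
Then add 0.03561 M of J.
Step 2:
                  J         M
  Initial   0.09793     5.005
  Change   -0.03541   0.02361
  Equil     0.06252     5.029
  solve Keq expr → x = 0.0118; check Q = 1.0350e+05
Then change container volume by factor 1.25 (V_new/V_old).
Step 3:
                  J         M
  Initial   0.05001     4.023
  Change   0.003839 -0.002559
  Equil     0.05385     4.021
  solve Keq expr → x = -0.00128; check Q = 1.0350e+05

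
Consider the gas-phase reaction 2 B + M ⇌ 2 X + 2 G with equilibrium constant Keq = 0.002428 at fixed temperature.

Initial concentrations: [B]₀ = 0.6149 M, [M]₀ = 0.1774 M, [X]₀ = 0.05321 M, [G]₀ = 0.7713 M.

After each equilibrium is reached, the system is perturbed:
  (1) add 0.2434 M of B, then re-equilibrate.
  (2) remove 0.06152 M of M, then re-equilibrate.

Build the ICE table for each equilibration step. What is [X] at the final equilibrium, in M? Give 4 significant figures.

[X]_eq = 0.02152 M

Q₀ = 0.02511 vs Keq = 0.002428 ⇒ Q>K, reverse
Step 1:
                  B         M         X         G
  init       0.6149    0.1774   0.05321    0.7713
  Δ         0.03408   0.01704  -0.03408  -0.03408
  eq          0.649    0.1944   0.01913    0.7372
  solve Keq expr → x = -0.01704; check Q = 0.002428
Then add 0.2434 M of B.
Step 2:
                  B         M         X         G
  init       0.8924    0.1944   0.01913    0.7372
  Δ       -0.006533 -0.003267  0.006533  0.006533
  eq         0.8858    0.1912   0.02566    0.7438
  solve Keq expr → x = 0.003267; check Q = 0.002428
Then remove 0.06152 M of M.
Step 3:
                  B         M         X         G
  init       0.8858    0.1297   0.02566    0.7438
  Δ        0.004141   0.00207 -0.004141 -0.004141
  eq           0.89    0.1317   0.02152    0.7396
  solve Keq expr → x = -0.00207; check Q = 0.002428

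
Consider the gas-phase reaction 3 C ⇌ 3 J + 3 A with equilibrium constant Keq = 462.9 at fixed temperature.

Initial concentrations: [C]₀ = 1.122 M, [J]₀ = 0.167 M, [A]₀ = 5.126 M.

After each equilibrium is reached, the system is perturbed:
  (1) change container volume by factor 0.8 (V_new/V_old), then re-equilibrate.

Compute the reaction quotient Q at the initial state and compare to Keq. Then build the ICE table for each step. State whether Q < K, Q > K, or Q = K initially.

Q₀ = 0.4441; Q < K (proceeds forward)

Q₀ = 0.4441 vs Keq = 462.9 ⇒ Q<K, forward
Step 1:
                  C         J         A
  Initial     1.122     0.167     5.126
  Change    -0.5751    0.5751    0.5751
  Equil      0.5469    0.7421     5.701
  solve Keq expr → x = 0.1917; check Q = 462.9
Then change container volume by factor 0.8 (V_new/V_old).
Step 2:
                  C         J         A
  Initial    0.6836    0.9276     7.126
  Change    0.08418  -0.08418  -0.08418
  Equil      0.7678    0.8434     7.042
  solve Keq expr → x = -0.02806; check Q = 462.9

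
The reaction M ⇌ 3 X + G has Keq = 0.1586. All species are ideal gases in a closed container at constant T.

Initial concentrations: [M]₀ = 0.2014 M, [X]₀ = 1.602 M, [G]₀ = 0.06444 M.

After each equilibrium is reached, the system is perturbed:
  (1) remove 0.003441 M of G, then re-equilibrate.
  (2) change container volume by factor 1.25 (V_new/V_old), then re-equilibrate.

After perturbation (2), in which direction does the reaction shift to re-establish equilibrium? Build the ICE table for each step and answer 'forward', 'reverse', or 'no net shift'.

Q₀ = 1.315 vs Keq = 0.1586 ⇒ Q>K, reverse
Step 1:
                    M           X           G
  I            0.2014       1.602     0.06444
  C           0.05125     -0.1537    -0.05125
  E            0.2526       1.448     0.01319
  solve Keq expr → x = -0.05125; check Q = 0.1586
Then remove 0.003441 M of G.
Step 2:
                    M           X           G
  I            0.2526       1.448     0.00975
  C         -0.003039    0.009118    0.003039
  E            0.2496       1.457     0.01279
  solve Keq expr → x = 0.003039; check Q = 0.1586
Then change container volume by factor 1.25 (V_new/V_old).
Step 3:
                    M           X           G
  I            0.1997       1.166     0.01023
  C         -0.007849     0.02355    0.007849
  E            0.1918       1.189     0.01808
  solve Keq expr → x = 0.007849; check Q = 0.1586

Direction: forward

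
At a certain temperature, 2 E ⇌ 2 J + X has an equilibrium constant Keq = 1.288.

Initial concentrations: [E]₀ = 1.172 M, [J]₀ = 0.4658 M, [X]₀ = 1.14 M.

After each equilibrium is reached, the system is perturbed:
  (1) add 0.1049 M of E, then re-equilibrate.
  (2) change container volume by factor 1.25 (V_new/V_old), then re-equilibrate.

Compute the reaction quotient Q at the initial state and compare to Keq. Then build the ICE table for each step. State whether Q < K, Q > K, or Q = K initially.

Q₀ = 0.1801; Q < K (proceeds forward)

Q₀ = 0.1801 vs Keq = 1.288 ⇒ Q<K, forward
Step 1:
                  E         J         X
  init        1.172    0.4658      1.14
  Δ         -0.3489    0.3489    0.1745
  eq         0.8231    0.8147     1.314
  solve Keq expr → x = 0.1745; check Q = 1.288
Then add 0.1049 M of E.
Step 2:
                  E         J         X
  init        0.928    0.8147     1.314
  Δ        -0.04822   0.04822   0.02411
  eq         0.8797     0.863     1.339
  solve Keq expr → x = 0.02411; check Q = 1.288
Then change container volume by factor 1.25 (V_new/V_old).
Step 3:
                  E         J         X
  init       0.7038    0.6904     1.071
  Δ        -0.03597   0.03597   0.01798
  eq         0.6678    0.7263     1.089
  solve Keq expr → x = 0.01798; check Q = 1.288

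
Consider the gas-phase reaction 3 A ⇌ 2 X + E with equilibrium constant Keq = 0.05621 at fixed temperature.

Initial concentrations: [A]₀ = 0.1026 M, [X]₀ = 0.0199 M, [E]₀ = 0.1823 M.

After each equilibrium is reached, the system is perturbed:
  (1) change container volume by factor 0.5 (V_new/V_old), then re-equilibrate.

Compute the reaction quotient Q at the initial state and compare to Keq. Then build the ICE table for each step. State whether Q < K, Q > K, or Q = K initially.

Q₀ = 0.06684; Q > K (proceeds reverse)

Q₀ = 0.06684 vs Keq = 0.05621 ⇒ Q>K, reverse
Step 1:
                   A          X          E
  Initial     0.1026     0.0199     0.1823
  Change    0.001735  -0.001157 -5.7831e-04
  Equil       0.1043    0.01874     0.1817
  solve Keq expr → x = -5.7831e-04; check Q = 0.05621
Then change container volume by factor 0.5 (V_new/V_old).
Step 2:
                   A          X          E
  Initial     0.2087    0.03749     0.3634
  Change           0          0          0
  Equil       0.2087    0.03749     0.3634
  solve Keq expr → x = 0; check Q = 0.05621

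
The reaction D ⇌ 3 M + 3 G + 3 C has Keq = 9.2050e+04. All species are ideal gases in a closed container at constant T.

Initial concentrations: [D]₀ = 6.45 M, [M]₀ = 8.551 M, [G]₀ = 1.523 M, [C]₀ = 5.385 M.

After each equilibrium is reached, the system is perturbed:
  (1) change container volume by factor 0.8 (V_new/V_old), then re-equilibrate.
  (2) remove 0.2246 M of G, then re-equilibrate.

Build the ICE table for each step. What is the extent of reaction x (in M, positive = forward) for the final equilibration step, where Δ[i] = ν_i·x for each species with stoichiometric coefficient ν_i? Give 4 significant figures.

Q₀ = 5.3475e+04 vs Keq = 9.2050e+04 ⇒ Q<K, forward
Step 1:
                    D           M           G           C
  Initial        6.45       8.551       1.523       5.385
  Change     -0.06465       0.194       0.194       0.194
  Equil         6.385       8.745       1.717       5.579
  solve Keq expr → x = 0.06465; check Q = 9.2050e+04
Then change container volume by factor 0.8 (V_new/V_old).
Step 2:
                    D           M           G           C
  Initial       7.982       10.93       2.146       6.974
  Change       0.2398     -0.7194     -0.7194     -0.7194
  Equil         8.221       10.21       1.427       6.254
  solve Keq expr → x = -0.2398; check Q = 9.2050e+04
Then remove 0.2246 M of G.
Step 3:
                    D           M           G           C
  Initial       8.221       10.21       1.202       6.254
  Change     -0.05445      0.1634      0.1634      0.1634
  Equil         8.167       10.38       1.366       6.418
  solve Keq expr → x = 0.05445; check Q = 9.2050e+04

x = 0.05445 M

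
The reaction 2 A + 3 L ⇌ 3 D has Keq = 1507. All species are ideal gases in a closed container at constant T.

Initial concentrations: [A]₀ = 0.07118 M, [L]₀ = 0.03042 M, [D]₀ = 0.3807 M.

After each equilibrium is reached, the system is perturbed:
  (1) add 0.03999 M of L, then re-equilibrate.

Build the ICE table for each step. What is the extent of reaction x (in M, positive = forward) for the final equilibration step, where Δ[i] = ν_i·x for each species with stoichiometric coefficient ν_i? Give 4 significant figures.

Q₀ = 3.8686e+05 vs Keq = 1507 ⇒ Q>K, reverse
Step 1:
                  A         L         D
  init      0.07118   0.03042    0.3807
  Δ         0.05132   0.07698  -0.07698
  eq         0.1225    0.1074    0.3037
  solve Keq expr → x = -0.02566; check Q = 1507
Then add 0.03999 M of L.
Step 2:
                  A         L         D
  init       0.1225    0.1474    0.3037
  Δ        -0.01466  -0.02199   0.02199
  eq         0.1078    0.1254    0.3257
  solve Keq expr → x = 0.007332; check Q = 1507

x = 0.007332 M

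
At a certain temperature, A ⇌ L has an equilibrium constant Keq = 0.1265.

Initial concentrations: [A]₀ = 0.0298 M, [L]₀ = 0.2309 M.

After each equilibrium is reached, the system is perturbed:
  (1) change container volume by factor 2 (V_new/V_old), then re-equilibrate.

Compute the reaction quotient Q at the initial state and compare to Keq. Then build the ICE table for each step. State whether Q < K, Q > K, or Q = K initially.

Q₀ = 7.748 vs Keq = 0.1265 ⇒ Q>K, reverse
Step 1:
                  A         L
  I          0.0298    0.2309
  C          0.2016   -0.2016
  E          0.2314   0.02928
  solve Keq expr → x = -0.2016; check Q = 0.1265
Then change container volume by factor 2 (V_new/V_old).
Step 2:
                  A         L
  I          0.1157   0.01464
  C               0         0
  E          0.1157   0.01464
  solve Keq expr → x = 0; check Q = 0.1265

Q₀ = 7.748; Q > K (proceeds reverse)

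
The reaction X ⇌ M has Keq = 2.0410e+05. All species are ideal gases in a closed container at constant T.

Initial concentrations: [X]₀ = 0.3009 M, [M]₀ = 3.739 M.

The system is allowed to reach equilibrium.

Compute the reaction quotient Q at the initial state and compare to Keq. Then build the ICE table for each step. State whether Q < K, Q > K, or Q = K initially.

Q₀ = 12.43; Q < K (proceeds forward)

Q₀ = 12.43 vs Keq = 2.0410e+05 ⇒ Q<K, forward
Step 1:
                    X           M
  init         0.3009       3.739
  Δ           -0.3009      0.3009
  eq       1.9794e-05        4.04
  solve Keq expr → x = 0.3009; check Q = 2.0410e+05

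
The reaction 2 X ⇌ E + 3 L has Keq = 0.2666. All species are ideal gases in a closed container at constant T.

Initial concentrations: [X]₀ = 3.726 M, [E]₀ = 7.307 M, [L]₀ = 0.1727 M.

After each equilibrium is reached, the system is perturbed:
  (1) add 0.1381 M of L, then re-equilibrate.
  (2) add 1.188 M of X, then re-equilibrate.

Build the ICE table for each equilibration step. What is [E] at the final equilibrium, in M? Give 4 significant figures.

Q₀ = 0.002711 vs Keq = 0.2666 ⇒ Q<K, forward
Step 1:
                    X           E           L
  I             3.726       7.307      0.1727
  C           -0.3758      0.1879      0.5636
  E              3.35       7.495      0.7363
  solve Keq expr → x = 0.1879; check Q = 0.2666
Then add 0.1381 M of L.
Step 2:
                    X           E           L
  I              3.35       7.495      0.8744
  C           0.08306    -0.04153     -0.1246
  E             3.433       7.453      0.7499
  solve Keq expr → x = -0.04153; check Q = 0.2666
Then add 1.188 M of X.
Step 3:
                    X           E           L
  I             4.621       7.453      0.7499
  C          -0.09942     0.04971      0.1491
  E             4.522       7.503       0.899
  solve Keq expr → x = 0.04971; check Q = 0.2666

[E]_eq = 7.503 M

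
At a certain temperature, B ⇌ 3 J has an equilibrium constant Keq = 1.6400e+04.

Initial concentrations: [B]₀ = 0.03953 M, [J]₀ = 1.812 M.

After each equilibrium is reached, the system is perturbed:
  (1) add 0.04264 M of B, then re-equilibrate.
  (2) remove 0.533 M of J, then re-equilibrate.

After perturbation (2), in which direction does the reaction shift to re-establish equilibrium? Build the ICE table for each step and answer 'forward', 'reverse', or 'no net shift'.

Direction: forward

Q₀ = 150.5 vs Keq = 1.6400e+04 ⇒ Q<K, forward
Step 1:
                    B           J
  Initial     0.03953       1.812
  Change     -0.03909      0.1173
  Equil    4.3786e-04       1.929
  solve Keq expr → x = 0.03909; check Q = 1.6400e+04
Then add 0.04264 M of B.
Step 2:
                    B           J
  Initial     0.04308       1.929
  Change     -0.04255      0.1276
  Equil    5.3065e-04       2.057
  solve Keq expr → x = 0.04255; check Q = 1.6400e+04
Then remove 0.533 M of J.
Step 3:
                    B           J
  Initial  5.3065e-04       1.524
  Change  -3.1445e-04  9.4336e-04
  Equil    2.1620e-04       1.525
  solve Keq expr → x = 3.1445e-04; check Q = 1.6400e+04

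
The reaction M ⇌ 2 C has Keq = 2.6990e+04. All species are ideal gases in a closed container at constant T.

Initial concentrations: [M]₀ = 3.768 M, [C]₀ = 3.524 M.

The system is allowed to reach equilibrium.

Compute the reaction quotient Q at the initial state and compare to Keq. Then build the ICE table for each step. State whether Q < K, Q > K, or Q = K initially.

Q₀ = 3.296 vs Keq = 2.6990e+04 ⇒ Q<K, forward
Step 1:
                   M          C
  I            3.768      3.524
  C           -3.763      7.527
  E         0.004525      11.05
  solve Keq expr → x = 3.763; check Q = 2.6990e+04

Q₀ = 3.296; Q < K (proceeds forward)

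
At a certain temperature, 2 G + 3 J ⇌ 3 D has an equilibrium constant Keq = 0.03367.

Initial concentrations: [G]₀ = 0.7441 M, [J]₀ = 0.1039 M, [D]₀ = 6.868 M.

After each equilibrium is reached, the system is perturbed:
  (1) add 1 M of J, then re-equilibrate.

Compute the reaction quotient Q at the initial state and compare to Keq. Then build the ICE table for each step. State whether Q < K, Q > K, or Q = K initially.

Q₀ = 5.2165e+05; Q > K (proceeds reverse)

Q₀ = 5.2165e+05 vs Keq = 0.03367 ⇒ Q>K, reverse
Step 1:
                   G          J          D
  Initial     0.7441     0.1039      6.868
  Change       2.624      3.936     -3.936
  Equil        3.368       4.04      2.932
  solve Keq expr → x = -1.312; check Q = 0.03367
Then add 1 M of J.
Step 2:
                   G          J          D
  Initial      3.368       5.04      2.932
  Change     -0.2218    -0.3326     0.3326
  Equil        3.147      4.708      3.264
  solve Keq expr → x = 0.1109; check Q = 0.03367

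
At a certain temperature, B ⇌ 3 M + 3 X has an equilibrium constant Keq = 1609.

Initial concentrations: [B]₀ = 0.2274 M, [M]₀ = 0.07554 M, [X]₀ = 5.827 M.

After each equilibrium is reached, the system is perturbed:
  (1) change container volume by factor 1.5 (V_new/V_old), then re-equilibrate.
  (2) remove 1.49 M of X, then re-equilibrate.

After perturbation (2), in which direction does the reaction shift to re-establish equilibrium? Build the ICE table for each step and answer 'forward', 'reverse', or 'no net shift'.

Direction: forward

Q₀ = 0.375 vs Keq = 1609 ⇒ Q<K, forward
Step 1:
                  B         M         X
  I          0.2274   0.07554     5.827
  C         -0.1862    0.5585    0.5585
  E         0.04124     0.634     6.385
  solve Keq expr → x = 0.1862; check Q = 1609
Then change container volume by factor 1.5 (V_new/V_old).
Step 2:
                  B         M         X
  I         0.02749    0.4227     4.257
  C        -0.02167   0.06502   0.06502
  E         0.00582    0.4877     4.322
  solve Keq expr → x = 0.02167; check Q = 1609
Then remove 1.49 M of X.
Step 3:
                  B         M         X
  I         0.00582    0.4877     2.832
  C       -0.004035   0.01211   0.01211
  E        0.001785    0.4998     2.844
  solve Keq expr → x = 0.004035; check Q = 1609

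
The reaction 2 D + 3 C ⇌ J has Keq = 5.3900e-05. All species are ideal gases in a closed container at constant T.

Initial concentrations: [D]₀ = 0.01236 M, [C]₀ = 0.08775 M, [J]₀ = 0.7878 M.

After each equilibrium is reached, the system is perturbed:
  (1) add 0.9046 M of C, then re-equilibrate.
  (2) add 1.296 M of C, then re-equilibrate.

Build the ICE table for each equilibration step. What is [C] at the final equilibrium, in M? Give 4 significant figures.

Q₀ = 7.6320e+06 vs Keq = 5.3900e-05 ⇒ Q>K, reverse
Step 1:
                   D          C          J
  I          0.01236    0.08775     0.7878
  C            1.572      2.357    -0.7858
  E            1.584      2.445   0.001977
  solve Keq expr → x = -0.7858; check Q = 5.3900e-05
Then add 0.9046 M of C.
Step 2:
                   D          C          J
  I            1.584       3.35   0.001977
  C        -0.006053   -0.00908   0.003027
  E            1.578      3.341   0.005004
  solve Keq expr → x = 0.003027; check Q = 5.3900e-05
Then add 1.296 M of C.
Step 3:
                   D          C          J
  I            1.578      4.637   0.005004
  C         -0.01582   -0.02372   0.007908
  E            1.562      4.613    0.01291
  solve Keq expr → x = 0.007908; check Q = 5.3900e-05

[C]_eq = 4.613 M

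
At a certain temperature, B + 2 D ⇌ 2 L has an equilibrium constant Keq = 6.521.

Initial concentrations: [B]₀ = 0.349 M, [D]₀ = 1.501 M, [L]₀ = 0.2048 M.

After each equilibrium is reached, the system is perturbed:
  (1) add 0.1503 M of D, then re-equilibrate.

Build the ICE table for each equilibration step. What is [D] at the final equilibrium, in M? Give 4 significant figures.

Q₀ = 0.05334 vs Keq = 6.521 ⇒ Q<K, forward
Step 1:
                  B         D         L
  Initial     0.349     1.501    0.2048
  Change    -0.2629   -0.5258    0.5258
  Equil     0.08608    0.9752    0.7306
  solve Keq expr → x = 0.2629; check Q = 6.521
Then add 0.1503 M of D.
Step 2:
                  B         D         L
  Initial   0.08608     1.125    0.7306
  Change   -0.01328  -0.02656   0.02656
  Equil     0.07281     1.099    0.7572
  solve Keq expr → x = 0.01328; check Q = 6.521

[D]_eq = 1.099 M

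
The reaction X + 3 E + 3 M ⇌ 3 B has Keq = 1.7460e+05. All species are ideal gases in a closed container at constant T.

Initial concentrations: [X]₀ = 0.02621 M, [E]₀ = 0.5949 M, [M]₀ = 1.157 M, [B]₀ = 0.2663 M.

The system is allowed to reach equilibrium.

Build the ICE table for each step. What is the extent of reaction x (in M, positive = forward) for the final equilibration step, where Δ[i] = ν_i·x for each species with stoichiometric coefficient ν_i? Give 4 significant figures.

Q₀ = 2.21 vs Keq = 1.7460e+05 ⇒ Q<K, forward
Step 1:
                    X           E           M           B
  Initial     0.02621      0.5949       1.157      0.2663
  Change     -0.02621    -0.07863    -0.07863     0.07863
  Equil    1.3620e-06      0.5163       1.078      0.3449
  solve Keq expr → x = 0.02621; check Q = 1.7460e+05

x = 0.02621 M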